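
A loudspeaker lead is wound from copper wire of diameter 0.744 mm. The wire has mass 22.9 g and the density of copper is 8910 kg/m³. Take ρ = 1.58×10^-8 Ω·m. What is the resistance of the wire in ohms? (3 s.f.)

A = π(d/2)² = π(3.7200e-04 m)² = 4.3475e-07 m²
L = m/(density·A) = 0.0229/(8910×4.3475e-07) = 5.912 m
R = ρL/A = (1.58×10^-8)(5.912)/(4.3475e-07) = 0.215 Ω

0.215 Ω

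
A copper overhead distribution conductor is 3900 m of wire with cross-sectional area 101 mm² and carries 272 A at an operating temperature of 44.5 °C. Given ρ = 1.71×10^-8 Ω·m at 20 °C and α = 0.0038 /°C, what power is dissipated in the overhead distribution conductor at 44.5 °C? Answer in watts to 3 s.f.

53400 W

A = 101 mm² = 1.010e-04 m²
R₍20₎ = ρL/A = (1.71×10^-8)(3900)/(1.010e-04) = 0.6603 Ω
R₍44.5₎ = R₍20₎(1 + αΔT) = 0.6603 × (1 + 0.0038×24.5) = 0.7218 Ω
P = I²R = (272)² × 0.7218 = 53400 W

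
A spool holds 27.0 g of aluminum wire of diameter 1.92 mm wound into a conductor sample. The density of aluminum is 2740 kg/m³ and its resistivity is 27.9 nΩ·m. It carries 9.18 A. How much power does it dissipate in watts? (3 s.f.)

ρ = 27.9 nΩ·m = 2.79×10^-8 Ω·m
A = π(d/2)² = π(9.6000e-04 m)² = 2.8953e-06 m²
L = m/(density·A) = 0.027/(2740×2.8953e-06) = 3.403 m
R = ρL/A = (2.79×10^-8)(3.403)/(2.8953e-06) = 0.0328 Ω
P = I²R = (9.18)² × 0.0328 = 2.76 W

2.76 W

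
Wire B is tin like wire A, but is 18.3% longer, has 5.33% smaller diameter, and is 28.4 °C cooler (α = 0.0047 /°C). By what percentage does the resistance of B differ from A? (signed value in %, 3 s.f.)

14.4%

R ∝ ρL/d² with ρ ∝ (1+αΔT), so R_B/R_A = (1 + 18.3/100) × (1 − 5.33/100)⁻² × (1 − 0.0047×28.4)
= 1.183 × 1.116 × 0.8665 = 1.144
(R_B − R_A)/R_A = 1.144 − 1 = 14.4%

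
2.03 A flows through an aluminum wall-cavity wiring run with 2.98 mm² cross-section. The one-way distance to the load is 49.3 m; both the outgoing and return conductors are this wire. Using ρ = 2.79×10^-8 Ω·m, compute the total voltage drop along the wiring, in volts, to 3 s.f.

1.87 V

A = 2.98 mm² = 2.980e-06 m²
Total conductor length (both ways) L = 2 × 49.3 = 98.6 m
R = ρL/A = (2.79×10^-8)(98.6)/(2.980e-06) = 0.9231 Ω
V = IR = 2.03 × 0.9231 = 1.87 V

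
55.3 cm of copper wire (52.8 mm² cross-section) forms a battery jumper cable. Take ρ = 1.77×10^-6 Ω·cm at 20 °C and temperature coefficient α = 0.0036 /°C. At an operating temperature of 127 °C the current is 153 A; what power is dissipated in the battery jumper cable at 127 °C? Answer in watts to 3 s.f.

ρ = 1.77×10^-6 Ω·cm = 1.77×10^-8 Ω·m
A = 52.8 mm² = 5.280e-05 m²
R₍20₎ = ρL/A = (1.77×10^-8)(0.553)/(5.280e-05) = 1.854×10^-4 Ω
R₍127₎ = R₍20₎(1 + αΔT) = 1.854×10^-4 × (1 + 0.0036×107) = 2.568×10^-4 Ω
P = I²R = (153)² × 2.568×10^-4 = 6.01 W

6.01 W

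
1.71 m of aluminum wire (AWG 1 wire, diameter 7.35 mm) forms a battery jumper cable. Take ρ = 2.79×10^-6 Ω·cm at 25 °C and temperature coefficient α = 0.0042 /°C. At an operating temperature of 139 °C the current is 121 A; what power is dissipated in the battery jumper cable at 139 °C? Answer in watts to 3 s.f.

ρ = 2.79×10^-6 Ω·cm = 2.79×10^-8 Ω·m
A = π(7.35/2 mm)² = π(3.6750e-03 m)² = 4.243e-05 m²
R₍25₎ = ρL/A = (2.79×10^-8)(1.71)/(4.243e-05) = 0.001124 Ω
R₍139₎ = R₍25₎(1 + αΔT) = 0.001124 × (1 + 0.0042×114) = 0.001663 Ω
P = I²R = (121)² × 0.001663 = 24.3 W

24.3 W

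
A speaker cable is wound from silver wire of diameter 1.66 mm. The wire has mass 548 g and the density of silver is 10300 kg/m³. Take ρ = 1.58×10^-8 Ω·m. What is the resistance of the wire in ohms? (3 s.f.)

0.179 Ω

A = π(d/2)² = π(8.3000e-04 m)² = 2.1642e-06 m²
L = m/(density·A) = 0.548/(10300×2.1642e-06) = 24.58 m
R = ρL/A = (1.58×10^-8)(24.58)/(2.1642e-06) = 0.179 Ω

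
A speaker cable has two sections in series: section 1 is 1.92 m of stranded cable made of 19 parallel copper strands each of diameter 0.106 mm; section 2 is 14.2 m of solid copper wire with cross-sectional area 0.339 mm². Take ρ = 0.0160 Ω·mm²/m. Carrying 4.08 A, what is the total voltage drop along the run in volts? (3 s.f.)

3.48 V

ρ = 0.0160 Ω·mm²/m = 1.60×10^-8 Ω·m
Section 1: A_strand = π(5.3000e-05)² = 8.825e-09 m²; R₁ = ρL/(N·A_s) = (1.60×10^-8)(1.92)/(19×8.825e-09) = 0.1832 Ω
Section 2: A = 0.339 mm² = 3.390e-07 m²
R₂ = (1.60×10^-8)(14.2)/(3.390e-07) = 0.6702 Ω
R = R₁ + R₂ = 0.8534 Ω
V = IR = 4.08 × 0.8534 = 3.48 V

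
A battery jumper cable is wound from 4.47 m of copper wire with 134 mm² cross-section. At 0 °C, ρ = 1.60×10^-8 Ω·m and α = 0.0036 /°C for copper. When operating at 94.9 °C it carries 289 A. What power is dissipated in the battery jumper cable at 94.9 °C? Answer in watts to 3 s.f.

A = 134 mm² = 1.340e-04 m²
R₍0₎ = ρL/A = (1.60×10^-8)(4.47)/(1.340e-04) = 5.337×10^-4 Ω
R₍94.9₎ = R₍0₎(1 + αΔT) = 5.337×10^-4 × (1 + 0.0036×94.9) = 7.161×10^-4 Ω
P = I²R = (289)² × 7.161×10^-4 = 59.8 W

59.8 W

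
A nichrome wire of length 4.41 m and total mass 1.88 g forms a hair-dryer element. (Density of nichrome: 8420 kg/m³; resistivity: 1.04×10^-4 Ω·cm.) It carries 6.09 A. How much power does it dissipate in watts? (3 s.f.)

3360 W

ρ = 1.04×10^-4 Ω·cm = 1.04×10^-6 Ω·m
A = m/(density·L) = 0.00188/(8420×4.41) = 5.0630e-08 m²
R = ρL/A = (1.04×10^-6)(4.41)/(5.0630e-08) = 90.59 Ω
P = I²R = (6.09)² × 90.59 = 3360 W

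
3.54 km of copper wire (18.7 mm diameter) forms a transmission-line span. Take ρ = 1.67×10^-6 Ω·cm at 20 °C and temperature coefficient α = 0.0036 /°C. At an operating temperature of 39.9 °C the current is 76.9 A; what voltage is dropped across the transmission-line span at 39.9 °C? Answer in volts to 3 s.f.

17.7 V

ρ = 1.67×10^-6 Ω·cm = 1.67×10^-8 Ω·m
A = π(d/2)² = π(9.3500e-03 m)² = 2.746e-04 m²
R₍20₎ = ρL/A = (1.67×10^-8)(3540)/(2.746e-04) = 0.2153 Ω
R₍39.9₎ = R₍20₎(1 + αΔT) = 0.2153 × (1 + 0.0036×19.9) = 0.2307 Ω
V = IR = 76.9 × 0.2307 = 17.7 V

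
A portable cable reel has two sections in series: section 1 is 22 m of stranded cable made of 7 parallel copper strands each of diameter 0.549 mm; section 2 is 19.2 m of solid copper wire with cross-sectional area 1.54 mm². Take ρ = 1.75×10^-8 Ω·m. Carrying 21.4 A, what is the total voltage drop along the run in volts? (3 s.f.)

9.64 V

Section 1: A_strand = π(2.7450e-04)² = 2.367e-07 m²; R₁ = ρL/(N·A_s) = (1.75×10^-8)(22)/(7×2.367e-07) = 0.2323 Ω
Section 2: A = 1.54 mm² = 1.540e-06 m²
R₂ = (1.75×10^-8)(19.2)/(1.540e-06) = 0.2182 Ω
R = R₁ + R₂ = 0.4505 Ω
V = IR = 21.4 × 0.4505 = 9.64 V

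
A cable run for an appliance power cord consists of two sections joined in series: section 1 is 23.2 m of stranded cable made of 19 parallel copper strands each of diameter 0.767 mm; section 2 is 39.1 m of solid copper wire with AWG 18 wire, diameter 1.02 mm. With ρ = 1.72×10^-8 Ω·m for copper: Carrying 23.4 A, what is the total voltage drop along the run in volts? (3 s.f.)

Section 1: A_strand = π(3.8350e-04)² = 4.620e-07 m²; R₁ = ρL/(N·A_s) = (1.72×10^-8)(23.2)/(19×4.620e-07) = 0.04546 Ω
Section 2: A = π(1.02/2 mm)² = π(5.1000e-04 m)² = 8.171e-07 m²
R₂ = (1.72×10^-8)(39.1)/(8.171e-07) = 0.823 Ω
R = R₁ + R₂ = 0.8685 Ω
V = IR = 23.4 × 0.8685 = 20.3 V

20.3 V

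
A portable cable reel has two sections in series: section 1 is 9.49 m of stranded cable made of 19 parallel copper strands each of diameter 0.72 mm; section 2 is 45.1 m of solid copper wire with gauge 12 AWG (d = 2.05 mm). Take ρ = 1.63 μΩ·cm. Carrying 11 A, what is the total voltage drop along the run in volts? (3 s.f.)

ρ = 1.63 μΩ·cm = 1.63×10^-8 Ω·m
Section 1: A_strand = π(3.6000e-04)² = 4.072e-07 m²; R₁ = ρL/(N·A_s) = (1.63×10^-8)(9.49)/(19×4.072e-07) = 0.02 Ω
Section 2: A = π(2.05/2 mm)² = π(1.0250e-03 m)² = 3.301e-06 m²
R₂ = (1.63×10^-8)(45.1)/(3.301e-06) = 0.2227 Ω
R = R₁ + R₂ = 0.2427 Ω
V = IR = 11 × 0.2427 = 2.67 V

2.67 V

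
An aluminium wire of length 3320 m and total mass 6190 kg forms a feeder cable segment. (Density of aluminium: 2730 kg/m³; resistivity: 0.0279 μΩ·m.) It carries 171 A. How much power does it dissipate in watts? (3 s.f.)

3970 W

ρ = 0.0279 μΩ·m = 2.79×10^-8 Ω·m
A = m/(density·L) = 6190/(2730×3320) = 6.8295e-04 m²
R = ρL/A = (2.79×10^-8)(3320)/(6.8295e-04) = 0.1356 Ω
P = I²R = (171)² × 0.1356 = 3970 W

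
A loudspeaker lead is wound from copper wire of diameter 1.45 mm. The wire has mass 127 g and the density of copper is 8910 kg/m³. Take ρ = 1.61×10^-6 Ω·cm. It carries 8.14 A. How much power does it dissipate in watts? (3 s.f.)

5.58 W

ρ = 1.61×10^-6 Ω·cm = 1.61×10^-8 Ω·m
A = π(d/2)² = π(7.2500e-04 m)² = 1.6513e-06 m²
L = m/(density·A) = 0.127/(8910×1.6513e-06) = 8.632 m
R = ρL/A = (1.61×10^-8)(8.632)/(1.6513e-06) = 0.08416 Ω
P = I²R = (8.14)² × 0.08416 = 5.58 W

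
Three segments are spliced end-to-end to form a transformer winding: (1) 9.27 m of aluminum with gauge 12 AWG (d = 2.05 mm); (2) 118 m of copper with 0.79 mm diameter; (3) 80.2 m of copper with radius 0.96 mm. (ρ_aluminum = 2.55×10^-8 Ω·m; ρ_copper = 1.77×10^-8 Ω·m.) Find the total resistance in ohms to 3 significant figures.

Seg 1: A = π(2.05/2 mm)² = π(1.0250e-03 m)² = 3.301e-06 m²
R_1 = (2.55×10^-8)(9.27)/(3.301e-06) = 0.07162 Ω
Seg 2: A = π(d/2)² = π(3.9500e-04 m)² = 4.902e-07 m²
R_2 = (1.77×10^-8)(118)/(4.902e-07) = 4.261 Ω
Seg 3: A = πr² = π(9.6000e-04 m)² = 2.895e-06 m²
R_3 = (1.77×10^-8)(80.2)/(2.895e-06) = 0.4903 Ω
R_total = R_1 + R_2 + R_3 = 4.82 Ω

4.82 Ω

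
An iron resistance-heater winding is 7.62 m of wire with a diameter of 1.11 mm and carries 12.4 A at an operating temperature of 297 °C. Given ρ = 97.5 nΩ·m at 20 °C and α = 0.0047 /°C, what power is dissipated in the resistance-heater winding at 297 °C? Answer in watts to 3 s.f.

ρ = 97.5 nΩ·m = 9.75×10^-8 Ω·m
A = π(d/2)² = π(5.5500e-04 m)² = 9.677e-07 m²
R₍20₎ = ρL/A = (9.75×10^-8)(7.62)/(9.677e-07) = 0.7678 Ω
R₍297₎ = R₍20₎(1 + αΔT) = 0.7678 × (1 + 0.0047×277) = 1.767 Ω
P = I²R = (12.4)² × 1.767 = 272 W

272 W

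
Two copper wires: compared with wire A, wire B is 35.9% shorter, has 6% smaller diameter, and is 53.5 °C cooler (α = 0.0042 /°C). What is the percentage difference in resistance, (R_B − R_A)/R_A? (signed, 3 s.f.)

R ∝ ρL/d² with ρ ∝ (1+αΔT), so R_B/R_A = (1 − 35.9/100) × (1 − 6/100)⁻² × (1 − 0.0042×53.5)
= 0.641 × 1.132 × 0.7753 = 0.5624
(R_B − R_A)/R_A = 0.5624 − 1 = -43.8%

-43.8%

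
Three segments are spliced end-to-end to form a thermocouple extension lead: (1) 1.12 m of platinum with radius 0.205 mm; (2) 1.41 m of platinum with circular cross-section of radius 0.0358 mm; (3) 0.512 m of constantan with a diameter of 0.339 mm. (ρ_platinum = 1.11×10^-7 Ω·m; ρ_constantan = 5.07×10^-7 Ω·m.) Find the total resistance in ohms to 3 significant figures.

Seg 1: A = πr² = π(2.0500e-04 m)² = 1.320e-07 m²
R_1 = (1.11×10^-7)(1.12)/(1.320e-07) = 0.9416 Ω
Seg 2: A = πr² = π(3.5800e-05 m)² = 4.026e-09 m²
R_2 = (1.11×10^-7)(1.41)/(4.026e-09) = 38.87 Ω
Seg 3: A = π(d/2)² = π(1.6950e-04 m)² = 9.026e-08 m²
R_3 = (5.07×10^-7)(0.512)/(9.026e-08) = 2.876 Ω
R_total = R_1 + R_2 + R_3 = 42.7 Ω

42.7 Ω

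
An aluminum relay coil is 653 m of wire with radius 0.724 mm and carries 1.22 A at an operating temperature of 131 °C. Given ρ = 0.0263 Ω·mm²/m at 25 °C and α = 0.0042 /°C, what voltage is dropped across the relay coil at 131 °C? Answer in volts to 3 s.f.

ρ = 0.0263 Ω·mm²/m = 2.63×10^-8 Ω·m
A = πr² = π(7.2400e-04 m)² = 1.647e-06 m²
R₍25₎ = ρL/A = (2.63×10^-8)(653)/(1.647e-06) = 10.43 Ω
R₍131₎ = R₍25₎(1 + αΔT) = 10.43 × (1 + 0.0042×106) = 15.07 Ω
V = IR = 1.22 × 15.07 = 18.4 V

18.4 V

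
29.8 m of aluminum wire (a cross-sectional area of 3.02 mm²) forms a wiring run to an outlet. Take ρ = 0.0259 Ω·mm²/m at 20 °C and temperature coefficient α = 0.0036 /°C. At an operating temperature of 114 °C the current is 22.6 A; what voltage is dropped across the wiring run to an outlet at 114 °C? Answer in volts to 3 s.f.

ρ = 0.0259 Ω·mm²/m = 2.59×10^-8 Ω·m
A = 3.02 mm² = 3.020e-06 m²
R₍20₎ = ρL/A = (2.59×10^-8)(29.8)/(3.020e-06) = 0.2556 Ω
R₍114₎ = R₍20₎(1 + αΔT) = 0.2556 × (1 + 0.0036×94) = 0.3421 Ω
V = IR = 22.6 × 0.3421 = 7.73 V

7.73 V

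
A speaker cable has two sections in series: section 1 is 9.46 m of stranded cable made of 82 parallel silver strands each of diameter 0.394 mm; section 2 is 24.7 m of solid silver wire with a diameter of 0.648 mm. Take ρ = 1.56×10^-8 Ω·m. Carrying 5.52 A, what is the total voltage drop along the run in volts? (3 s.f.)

Section 1: A_strand = π(1.9700e-04)² = 1.219e-07 m²; R₁ = ρL/(N·A_s) = (1.56×10^-8)(9.46)/(82×1.219e-07) = 0.01476 Ω
Section 2: A = π(d/2)² = π(3.2400e-04 m)² = 3.298e-07 m²
R₂ = (1.56×10^-8)(24.7)/(3.298e-07) = 1.168 Ω
R = R₁ + R₂ = 1.183 Ω
V = IR = 5.52 × 1.183 = 6.53 V

6.53 V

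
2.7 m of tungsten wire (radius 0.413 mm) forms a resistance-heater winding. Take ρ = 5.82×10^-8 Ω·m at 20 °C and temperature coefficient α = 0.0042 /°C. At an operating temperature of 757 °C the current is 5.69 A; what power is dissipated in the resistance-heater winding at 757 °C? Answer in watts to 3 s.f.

38.9 W

A = πr² = π(4.1300e-04 m)² = 5.359e-07 m²
R₍20₎ = ρL/A = (5.82×10^-8)(2.7)/(5.359e-07) = 0.2932 Ω
R₍757₎ = R₍20₎(1 + αΔT) = 0.2932 × (1 + 0.0042×737) = 1.201 Ω
P = I²R = (5.69)² × 1.201 = 38.9 W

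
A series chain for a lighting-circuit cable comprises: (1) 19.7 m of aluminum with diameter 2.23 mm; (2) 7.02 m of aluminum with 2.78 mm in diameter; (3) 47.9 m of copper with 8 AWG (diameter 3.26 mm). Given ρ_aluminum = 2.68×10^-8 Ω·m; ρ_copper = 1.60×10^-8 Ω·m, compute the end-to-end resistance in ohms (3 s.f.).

Seg 1: A = π(d/2)² = π(1.1150e-03 m)² = 3.906e-06 m²
R_1 = (2.68×10^-8)(19.7)/(3.906e-06) = 0.1352 Ω
Seg 2: A = π(d/2)² = π(1.3900e-03 m)² = 6.070e-06 m²
R_2 = (2.68×10^-8)(7.02)/(6.070e-06) = 0.031 Ω
Seg 3: A = π(3.26/2 mm)² = π(1.6300e-03 m)² = 8.347e-06 m²
R_3 = (1.60×10^-8)(47.9)/(8.347e-06) = 0.09182 Ω
R_total = R_1 + R_2 + R_3 = 0.258 Ω

0.258 Ω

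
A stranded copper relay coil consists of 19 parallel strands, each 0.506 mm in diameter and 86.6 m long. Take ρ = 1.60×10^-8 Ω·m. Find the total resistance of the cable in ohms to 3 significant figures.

0.363 Ω

A_strand = π(2.5300e-04 m)² = 2.011e-07 m²
R_strand = ρL/A = (1.60×10^-8)(86.6)/(2.011e-07) = 6.89 Ω
R_total = R_strand/N = 6.89/19 = 0.363 Ω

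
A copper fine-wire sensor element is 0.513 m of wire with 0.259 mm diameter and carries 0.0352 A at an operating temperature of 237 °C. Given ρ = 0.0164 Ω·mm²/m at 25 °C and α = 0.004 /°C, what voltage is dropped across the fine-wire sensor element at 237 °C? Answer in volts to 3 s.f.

0.0104 V

ρ = 0.0164 Ω·mm²/m = 1.64×10^-8 Ω·m
A = π(d/2)² = π(1.2950e-04 m)² = 5.269e-08 m²
R₍25₎ = ρL/A = (1.64×10^-8)(0.513)/(5.269e-08) = 0.1597 Ω
R₍237₎ = R₍25₎(1 + αΔT) = 0.1597 × (1 + 0.004×212) = 0.2951 Ω
V = IR = 0.0352 × 0.2951 = 0.0104 V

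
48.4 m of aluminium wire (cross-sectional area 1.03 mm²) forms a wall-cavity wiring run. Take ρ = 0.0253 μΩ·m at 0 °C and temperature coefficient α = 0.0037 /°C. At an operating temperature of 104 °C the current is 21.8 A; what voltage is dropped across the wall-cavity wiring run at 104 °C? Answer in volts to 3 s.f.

ρ = 0.0253 μΩ·m = 2.53×10^-8 Ω·m
A = 1.03 mm² = 1.030e-06 m²
R₍0₎ = ρL/A = (2.53×10^-8)(48.4)/(1.030e-06) = 1.189 Ω
R₍104₎ = R₍0₎(1 + αΔT) = 1.189 × (1 + 0.0037×104) = 1.646 Ω
V = IR = 21.8 × 1.646 = 35.9 V

35.9 V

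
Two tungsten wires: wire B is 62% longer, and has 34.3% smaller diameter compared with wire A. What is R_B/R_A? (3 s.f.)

3.75

R ∝ L/d², so R_B/R_A = (1 + 62/100) × (1 − 34.3/100)⁻²
= 1.62 × 2.317 = 3.75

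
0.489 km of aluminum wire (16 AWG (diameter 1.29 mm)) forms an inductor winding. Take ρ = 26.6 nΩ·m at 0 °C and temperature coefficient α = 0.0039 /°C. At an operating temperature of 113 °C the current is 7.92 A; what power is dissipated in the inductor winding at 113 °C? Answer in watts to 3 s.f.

899 W

ρ = 26.6 nΩ·m = 2.66×10^-8 Ω·m
A = π(1.29/2 mm)² = π(6.4500e-04 m)² = 1.307e-06 m²
R₍0₎ = ρL/A = (2.66×10^-8)(489)/(1.307e-06) = 9.952 Ω
R₍113₎ = R₍0₎(1 + αΔT) = 9.952 × (1 + 0.0039×113) = 14.34 Ω
P = I²R = (7.92)² × 14.34 = 899 W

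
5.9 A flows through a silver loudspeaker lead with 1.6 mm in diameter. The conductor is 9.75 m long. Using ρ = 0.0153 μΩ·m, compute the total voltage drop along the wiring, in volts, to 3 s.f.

ρ = 0.0153 μΩ·m = 1.53×10^-8 Ω·m
A = π(d/2)² = π(8.0000e-04 m)² = 2.011e-06 m²
R = ρL/A = (1.53×10^-8)(9.75)/(2.011e-06) = 0.07419 Ω
V = IR = 5.9 × 0.07419 = 0.438 V

0.438 V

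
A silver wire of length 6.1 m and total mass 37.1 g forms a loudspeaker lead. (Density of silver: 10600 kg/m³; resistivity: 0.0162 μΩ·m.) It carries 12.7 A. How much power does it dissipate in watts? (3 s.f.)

ρ = 0.0162 μΩ·m = 1.62×10^-8 Ω·m
A = m/(density·L) = 0.0371/(10600×6.1) = 5.7377e-07 m²
R = ρL/A = (1.62×10^-8)(6.1)/(5.7377e-07) = 0.1722 Ω
P = I²R = (12.7)² × 0.1722 = 27.8 W

27.8 W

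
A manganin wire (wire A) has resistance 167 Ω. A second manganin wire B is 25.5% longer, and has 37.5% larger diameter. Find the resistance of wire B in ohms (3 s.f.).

R ∝ L/d², so R_B/R_A = (1 + 25.5/100) × (1 + 37.5/100)⁻²
= 1.255 × 0.5289 = 0.6638
R_B = 0.6638 × 167 = 111 Ω

111 Ω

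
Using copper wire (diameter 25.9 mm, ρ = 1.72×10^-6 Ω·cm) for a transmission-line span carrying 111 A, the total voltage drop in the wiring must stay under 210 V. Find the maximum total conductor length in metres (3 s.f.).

58000 m

ρ = 1.72×10^-6 Ω·cm = 1.72×10^-8 Ω·m
A = π(d/2)² = π(1.2950e-02 m)² = 5.269e-04 m²
L_max = V_max·A/(1·ρI) = (210)(5.269e-04)/(1.72×10^-8×111) = 58000 m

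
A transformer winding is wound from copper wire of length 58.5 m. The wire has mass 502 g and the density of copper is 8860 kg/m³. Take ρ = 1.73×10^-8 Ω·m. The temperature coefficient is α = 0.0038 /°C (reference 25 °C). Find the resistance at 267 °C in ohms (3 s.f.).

2.01 Ω

A = m/(density·L) = 0.502/(8860×58.5) = 9.6853e-07 m²
R = ρL/A = (1.73×10^-8)(58.5)/(9.6853e-07) = 1.045 Ω
R(267 °C) = 1.045 × (1 + 0.0038×242) = 2.01 Ω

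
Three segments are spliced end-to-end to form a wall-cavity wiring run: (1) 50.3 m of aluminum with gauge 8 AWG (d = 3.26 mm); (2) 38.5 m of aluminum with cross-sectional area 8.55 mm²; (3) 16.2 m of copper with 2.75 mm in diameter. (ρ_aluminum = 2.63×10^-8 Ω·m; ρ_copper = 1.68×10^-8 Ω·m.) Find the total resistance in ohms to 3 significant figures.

Seg 1: A = π(3.26/2 mm)² = π(1.6300e-03 m)² = 8.347e-06 m²
R_1 = (2.63×10^-8)(50.3)/(8.347e-06) = 0.1585 Ω
Seg 2: A = 8.55 mm² = 8.550e-06 m²
R_2 = (2.63×10^-8)(38.5)/(8.550e-06) = 0.1184 Ω
Seg 3: A = π(d/2)² = π(1.3750e-03 m)² = 5.940e-06 m²
R_3 = (1.68×10^-8)(16.2)/(5.940e-06) = 0.04582 Ω
R_total = R_1 + R_2 + R_3 = 0.323 Ω

0.323 Ω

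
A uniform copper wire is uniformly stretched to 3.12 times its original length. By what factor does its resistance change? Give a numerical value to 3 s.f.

9.73

Volume constant ⇒ A' = A/k with k = 3.12. R' = ρ(kL)/(A/k) = k²R.
Factor = 9.73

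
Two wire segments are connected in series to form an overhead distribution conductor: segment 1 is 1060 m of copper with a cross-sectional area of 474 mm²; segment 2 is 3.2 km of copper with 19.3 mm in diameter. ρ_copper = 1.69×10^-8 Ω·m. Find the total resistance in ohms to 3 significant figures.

0.223 Ω

Segment 1: A = 474 mm² = 4.740e-04 m²
R₁ = ρL/A = (1.69×10^-8)(1060)/(4.740e-04) = 0.03779 Ω
Segment 2: A = π(d/2)² = π(9.6500e-03 m)² = 2.926e-04 m²
R₂ = (1.69×10^-8)(3200)/(2.926e-04) = 0.1849 Ω
R = R₁ + R₂ = 0.223 Ω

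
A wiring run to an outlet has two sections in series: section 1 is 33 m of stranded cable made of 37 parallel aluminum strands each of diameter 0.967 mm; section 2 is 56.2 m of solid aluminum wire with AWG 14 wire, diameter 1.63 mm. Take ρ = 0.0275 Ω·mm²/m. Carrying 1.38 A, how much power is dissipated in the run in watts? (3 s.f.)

1.47 W

ρ = 0.0275 Ω·mm²/m = 2.75×10^-8 Ω·m
Section 1: A_strand = π(4.8350e-04)² = 7.344e-07 m²; R₁ = ρL/(N·A_s) = (2.75×10^-8)(33)/(37×7.344e-07) = 0.0334 Ω
Section 2: A = π(1.63/2 mm)² = π(8.1500e-04 m)² = 2.087e-06 m²
R₂ = (2.75×10^-8)(56.2)/(2.087e-06) = 0.7406 Ω
R = R₁ + R₂ = 0.774 Ω
P = I²R = (1.38)² × 0.774 = 1.47 W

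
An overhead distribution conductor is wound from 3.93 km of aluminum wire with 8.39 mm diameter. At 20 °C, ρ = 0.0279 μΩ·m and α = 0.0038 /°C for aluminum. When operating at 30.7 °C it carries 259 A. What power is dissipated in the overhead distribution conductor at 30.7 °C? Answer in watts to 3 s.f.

1.38×10^5 W

ρ = 0.0279 μΩ·m = 2.79×10^-8 Ω·m
A = π(d/2)² = π(4.1950e-03 m)² = 5.529e-05 m²
R₍20₎ = ρL/A = (2.79×10^-8)(3930)/(5.529e-05) = 1.983 Ω
R₍30.7₎ = R₍20₎(1 + αΔT) = 1.983 × (1 + 0.0038×10.7) = 2.064 Ω
P = I²R = (259)² × 2.064 = 1.38×10^5 W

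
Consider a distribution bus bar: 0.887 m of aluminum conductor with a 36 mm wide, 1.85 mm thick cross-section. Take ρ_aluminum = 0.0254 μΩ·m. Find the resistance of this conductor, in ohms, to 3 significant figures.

ρ = 0.0254 μΩ·m = 2.54×10^-8 Ω·m
A = 36 × 1.85 mm² = 66.6 mm² = 6.660e-05 m²
R = ρL/A = (2.54×10^-8)(0.887 m)/(6.660e-05 m²) = 3.38×10^-4 Ω

3.38×10^-4 Ω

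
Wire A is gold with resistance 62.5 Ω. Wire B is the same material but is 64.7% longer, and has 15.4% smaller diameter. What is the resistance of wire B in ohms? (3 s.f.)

144 Ω

R ∝ L/d², so R_B/R_A = (1 + 64.7/100) × (1 − 15.4/100)⁻²
= 1.647 × 1.397 = 2.301
R_B = 2.301 × 62.5 = 144 Ω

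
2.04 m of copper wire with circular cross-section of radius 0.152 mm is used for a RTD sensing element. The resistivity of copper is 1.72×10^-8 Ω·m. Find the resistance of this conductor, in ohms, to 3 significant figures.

A = πr² = π(1.5200e-04 m)² = 7.258e-08 m²
R = ρL/A = (1.72×10^-8)(2.04 m)/(7.258e-08 m²) = 0.483 Ω

0.483 Ω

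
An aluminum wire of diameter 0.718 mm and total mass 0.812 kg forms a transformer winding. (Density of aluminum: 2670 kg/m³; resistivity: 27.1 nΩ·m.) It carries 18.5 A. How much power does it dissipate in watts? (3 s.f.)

ρ = 27.1 nΩ·m = 2.71×10^-8 Ω·m
A = π(d/2)² = π(3.5900e-04 m)² = 4.0489e-07 m²
L = m/(density·A) = 0.812/(2670×4.0489e-07) = 751.1 m
R = ρL/A = (2.71×10^-8)(751.1)/(4.0489e-07) = 50.27 Ω
P = I²R = (18.5)² × 50.27 = 17200 W

17200 W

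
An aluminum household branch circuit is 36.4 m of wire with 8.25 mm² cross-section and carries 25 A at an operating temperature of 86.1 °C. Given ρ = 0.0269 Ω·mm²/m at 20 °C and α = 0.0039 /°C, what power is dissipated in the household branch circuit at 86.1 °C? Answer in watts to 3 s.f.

ρ = 0.0269 Ω·mm²/m = 2.69×10^-8 Ω·m
A = 8.25 mm² = 8.250e-06 m²
R₍20₎ = ρL/A = (2.69×10^-8)(36.4)/(8.250e-06) = 0.1187 Ω
R₍86.1₎ = R₍20₎(1 + αΔT) = 0.1187 × (1 + 0.0039×66.1) = 0.1493 Ω
P = I²R = (25)² × 0.1493 = 93.3 W

93.3 W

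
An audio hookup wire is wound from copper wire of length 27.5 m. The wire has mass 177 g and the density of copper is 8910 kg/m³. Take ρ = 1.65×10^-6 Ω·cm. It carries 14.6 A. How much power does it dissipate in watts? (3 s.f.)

ρ = 1.65×10^-6 Ω·cm = 1.65×10^-8 Ω·m
A = m/(density·L) = 0.177/(8910×27.5) = 7.2238e-07 m²
R = ρL/A = (1.65×10^-8)(27.5)/(7.2238e-07) = 0.6281 Ω
P = I²R = (14.6)² × 0.6281 = 134 W

134 W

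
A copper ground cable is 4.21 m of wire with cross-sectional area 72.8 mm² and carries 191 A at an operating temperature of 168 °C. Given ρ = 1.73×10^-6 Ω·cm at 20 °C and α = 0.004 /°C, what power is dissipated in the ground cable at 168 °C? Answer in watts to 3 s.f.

ρ = 1.73×10^-6 Ω·cm = 1.73×10^-8 Ω·m
A = 72.8 mm² = 7.280e-05 m²
R₍20₎ = ρL/A = (1.73×10^-8)(4.21)/(7.280e-05) = 0.001 Ω
R₍168₎ = R₍20₎(1 + αΔT) = 0.001 × (1 + 0.004×148) = 0.001593 Ω
P = I²R = (191)² × 0.001593 = 58.1 W

58.1 W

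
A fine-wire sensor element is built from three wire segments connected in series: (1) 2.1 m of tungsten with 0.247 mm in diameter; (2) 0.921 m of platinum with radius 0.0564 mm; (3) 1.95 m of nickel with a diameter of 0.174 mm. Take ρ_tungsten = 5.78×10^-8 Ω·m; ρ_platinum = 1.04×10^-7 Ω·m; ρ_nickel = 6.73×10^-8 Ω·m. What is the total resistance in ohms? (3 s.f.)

17.6 Ω

Seg 1: A = π(d/2)² = π(1.2350e-04 m)² = 4.792e-08 m²
R_1 = (5.78×10^-8)(2.1)/(4.792e-08) = 2.533 Ω
Seg 2: A = πr² = π(5.6400e-05 m)² = 9.993e-09 m²
R_2 = (1.04×10^-7)(0.921)/(9.993e-09) = 9.585 Ω
Seg 3: A = π(d/2)² = π(8.7000e-05 m)² = 2.378e-08 m²
R_3 = (6.73×10^-8)(1.95)/(2.378e-08) = 5.519 Ω
R_total = R_1 + R_2 + R_3 = 17.6 Ω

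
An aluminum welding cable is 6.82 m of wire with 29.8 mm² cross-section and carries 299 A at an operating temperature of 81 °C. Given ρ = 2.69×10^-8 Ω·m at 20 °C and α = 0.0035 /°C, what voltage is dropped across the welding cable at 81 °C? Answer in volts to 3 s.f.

2.23 V

A = 29.8 mm² = 2.980e-05 m²
R₍20₎ = ρL/A = (2.69×10^-8)(6.82)/(2.980e-05) = 0.006156 Ω
R₍81₎ = R₍20₎(1 + αΔT) = 0.006156 × (1 + 0.0035×61) = 0.007471 Ω
V = IR = 299 × 0.007471 = 2.23 V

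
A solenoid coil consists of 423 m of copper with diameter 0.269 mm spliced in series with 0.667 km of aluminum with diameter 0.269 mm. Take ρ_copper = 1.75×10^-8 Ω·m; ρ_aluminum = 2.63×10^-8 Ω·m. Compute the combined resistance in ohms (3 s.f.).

Segment 1: A = π(d/2)² = π(1.3450e-04 m)² = 5.683e-08 m²
R₁ = ρL/A = (1.75×10^-8)(423)/(5.683e-08) = 130.3 Ω
R₂ = (2.63×10^-8)(667)/(5.683e-08) = 308.7 Ω
R = R₁ + R₂ = 439 Ω

439 Ω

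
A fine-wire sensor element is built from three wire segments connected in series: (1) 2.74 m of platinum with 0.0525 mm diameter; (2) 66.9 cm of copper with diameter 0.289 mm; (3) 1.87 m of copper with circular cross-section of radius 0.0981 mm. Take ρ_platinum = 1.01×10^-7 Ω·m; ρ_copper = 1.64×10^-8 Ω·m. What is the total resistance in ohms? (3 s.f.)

Seg 1: A = π(d/2)² = π(2.6250e-05 m)² = 2.165e-09 m²
R_1 = (1.01×10^-7)(2.74)/(2.165e-09) = 127.8 Ω
Seg 2: A = π(d/2)² = π(1.4450e-04 m)² = 6.560e-08 m²
R_2 = (1.64×10^-8)(0.669)/(6.560e-08) = 0.1673 Ω
Seg 3: A = πr² = π(9.8100e-05 m)² = 3.023e-08 m²
R_3 = (1.64×10^-8)(1.87)/(3.023e-08) = 1.014 Ω
R_total = R_1 + R_2 + R_3 = 129 Ω

129 Ω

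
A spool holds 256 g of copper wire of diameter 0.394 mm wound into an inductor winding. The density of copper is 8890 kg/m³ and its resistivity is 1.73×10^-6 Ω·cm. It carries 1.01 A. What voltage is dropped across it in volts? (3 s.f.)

ρ = 1.73×10^-6 Ω·cm = 1.73×10^-8 Ω·m
A = π(d/2)² = π(1.9700e-04 m)² = 1.2192e-07 m²
L = m/(density·A) = 0.256/(8890×1.2192e-07) = 236.2 m
R = ρL/A = (1.73×10^-8)(236.2)/(1.2192e-07) = 33.51 Ω
V = IR = 1.01 × 33.51 = 33.8 V

33.8 V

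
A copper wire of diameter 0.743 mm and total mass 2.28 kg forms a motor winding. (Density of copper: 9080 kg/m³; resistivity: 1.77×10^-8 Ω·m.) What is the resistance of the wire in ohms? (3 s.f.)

A = π(d/2)² = π(3.7150e-04 m)² = 4.3358e-07 m²
L = m/(density·A) = 2.28/(9080×4.3358e-07) = 579.1 m
R = ρL/A = (1.77×10^-8)(579.1)/(4.3358e-07) = 23.6 Ω

23.6 Ω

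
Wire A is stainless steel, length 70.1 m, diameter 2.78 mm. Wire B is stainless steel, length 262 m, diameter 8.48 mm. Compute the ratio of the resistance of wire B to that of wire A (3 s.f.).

R ∝ ρL/d², so R_B/R_A = (L_B/L_A) × (d_A/d_B)²
= (262/70.1) × (2.78/8.48)² = 0.402

0.402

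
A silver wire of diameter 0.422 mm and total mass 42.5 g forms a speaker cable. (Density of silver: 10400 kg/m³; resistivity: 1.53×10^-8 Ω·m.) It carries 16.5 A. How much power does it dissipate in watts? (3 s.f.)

A = π(d/2)² = π(2.1100e-04 m)² = 1.3987e-07 m²
L = m/(density·A) = 0.0425/(10400×1.3987e-07) = 29.22 m
R = ρL/A = (1.53×10^-8)(29.22)/(1.3987e-07) = 3.196 Ω
P = I²R = (16.5)² × 3.196 = 870 W

870 W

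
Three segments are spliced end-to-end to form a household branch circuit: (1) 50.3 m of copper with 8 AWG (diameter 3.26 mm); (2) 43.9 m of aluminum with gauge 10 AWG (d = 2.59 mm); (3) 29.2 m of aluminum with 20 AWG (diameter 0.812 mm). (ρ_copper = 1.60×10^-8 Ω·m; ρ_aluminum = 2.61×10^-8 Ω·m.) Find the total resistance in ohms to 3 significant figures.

Seg 1: A = π(3.26/2 mm)² = π(1.6300e-03 m)² = 8.347e-06 m²
R_1 = (1.60×10^-8)(50.3)/(8.347e-06) = 0.09642 Ω
Seg 2: A = π(2.59/2 mm)² = π(1.2950e-03 m)² = 5.269e-06 m²
R_2 = (2.61×10^-8)(43.9)/(5.269e-06) = 0.2175 Ω
Seg 3: A = π(0.812/2 mm)² = π(4.0600e-04 m)² = 5.178e-07 m²
R_3 = (2.61×10^-8)(29.2)/(5.178e-07) = 1.472 Ω
R_total = R_1 + R_2 + R_3 = 1.79 Ω

1.79 Ω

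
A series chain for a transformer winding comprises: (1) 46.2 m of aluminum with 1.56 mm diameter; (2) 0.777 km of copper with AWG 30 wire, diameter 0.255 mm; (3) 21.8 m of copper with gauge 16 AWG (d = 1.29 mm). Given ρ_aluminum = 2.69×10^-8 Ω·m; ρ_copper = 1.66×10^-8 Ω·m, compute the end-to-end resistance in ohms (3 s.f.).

Seg 1: A = π(d/2)² = π(7.8000e-04 m)² = 1.911e-06 m²
R_1 = (2.69×10^-8)(46.2)/(1.911e-06) = 0.6502 Ω
Seg 2: A = π(0.255/2 mm)² = π(1.2750e-04 m)² = 5.107e-08 m²
R_2 = (1.66×10^-8)(777)/(5.107e-08) = 252.6 Ω
Seg 3: A = π(1.29/2 mm)² = π(6.4500e-04 m)² = 1.307e-06 m²
R_3 = (1.66×10^-8)(21.8)/(1.307e-06) = 0.2769 Ω
R_total = R_1 + R_2 + R_3 = 253 Ω

253 Ω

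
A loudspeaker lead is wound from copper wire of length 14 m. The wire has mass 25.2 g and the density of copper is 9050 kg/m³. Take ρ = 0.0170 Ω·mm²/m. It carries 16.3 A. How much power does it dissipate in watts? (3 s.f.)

318 W

ρ = 0.0170 Ω·mm²/m = 1.70×10^-8 Ω·m
A = m/(density·L) = 0.0252/(9050×14) = 1.9890e-07 m²
R = ρL/A = (1.70×10^-8)(14)/(1.9890e-07) = 1.197 Ω
P = I²R = (16.3)² × 1.197 = 318 W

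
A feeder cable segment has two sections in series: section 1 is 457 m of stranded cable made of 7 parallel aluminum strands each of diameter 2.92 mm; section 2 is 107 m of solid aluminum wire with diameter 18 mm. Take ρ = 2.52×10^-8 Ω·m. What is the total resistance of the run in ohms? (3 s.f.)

0.256 Ω

Section 1: A_strand = π(1.4600e-03)² = 6.697e-06 m²; R₁ = ρL/(N·A_s) = (2.52×10^-8)(457)/(7×6.697e-06) = 0.2457 Ω
Section 2: A = π(d/2)² = π(9.0000e-03 m)² = 2.545e-04 m²
R₂ = (2.52×10^-8)(107)/(2.545e-04) = 0.0106 Ω
R = R₁ + R₂ = 0.256 Ω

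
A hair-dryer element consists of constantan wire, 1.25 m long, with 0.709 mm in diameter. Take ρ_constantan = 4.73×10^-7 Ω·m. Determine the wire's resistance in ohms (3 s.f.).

1.50 Ω

A = π(d/2)² = π(3.5450e-04 m)² = 3.948e-07 m²
R = ρL/A = (4.73×10^-7)(1.25 m)/(3.948e-07 m²) = 1.50 Ω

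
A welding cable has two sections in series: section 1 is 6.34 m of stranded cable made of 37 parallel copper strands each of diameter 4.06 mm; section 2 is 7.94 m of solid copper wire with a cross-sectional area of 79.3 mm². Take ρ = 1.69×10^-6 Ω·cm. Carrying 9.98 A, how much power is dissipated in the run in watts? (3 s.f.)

ρ = 1.69×10^-6 Ω·cm = 1.69×10^-8 Ω·m
Section 1: A_strand = π(2.0300e-03)² = 1.295e-05 m²; R₁ = ρL/(N·A_s) = (1.69×10^-8)(6.34)/(37×1.295e-05) = 2.237×10^-4 Ω
Section 2: A = 79.3 mm² = 7.930e-05 m²
R₂ = (1.69×10^-8)(7.94)/(7.930e-05) = 0.001692 Ω
R = R₁ + R₂ = 0.001916 Ω
P = I²R = (9.98)² × 0.001916 = 0.191 W

0.191 W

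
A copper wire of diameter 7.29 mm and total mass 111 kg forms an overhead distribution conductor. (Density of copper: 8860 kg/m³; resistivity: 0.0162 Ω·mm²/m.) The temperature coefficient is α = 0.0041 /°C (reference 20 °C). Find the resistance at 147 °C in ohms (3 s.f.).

ρ = 0.0162 Ω·mm²/m = 1.62×10^-8 Ω·m
A = π(d/2)² = π(3.6450e-03 m)² = 4.1739e-05 m²
L = m/(density·A) = 111/(8860×4.1739e-05) = 300.2 m
R = ρL/A = (1.62×10^-8)(300.2)/(4.1739e-05) = 0.1165 Ω
R(147 °C) = 0.1165 × (1 + 0.0041×127) = 0.177 Ω

0.177 Ω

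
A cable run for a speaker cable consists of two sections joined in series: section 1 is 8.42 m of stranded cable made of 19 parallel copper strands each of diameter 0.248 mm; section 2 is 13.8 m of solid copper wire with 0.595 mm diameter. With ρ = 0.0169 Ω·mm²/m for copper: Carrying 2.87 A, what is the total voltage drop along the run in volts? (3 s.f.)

ρ = 0.0169 Ω·mm²/m = 1.69×10^-8 Ω·m
Section 1: A_strand = π(1.2400e-04)² = 4.831e-08 m²; R₁ = ρL/(N·A_s) = (1.69×10^-8)(8.42)/(19×4.831e-08) = 0.155 Ω
Section 2: A = π(d/2)² = π(2.9750e-04 m)² = 2.781e-07 m²
R₂ = (1.69×10^-8)(13.8)/(2.781e-07) = 0.8388 Ω
R = R₁ + R₂ = 0.9938 Ω
V = IR = 2.87 × 0.9938 = 2.85 V

2.85 V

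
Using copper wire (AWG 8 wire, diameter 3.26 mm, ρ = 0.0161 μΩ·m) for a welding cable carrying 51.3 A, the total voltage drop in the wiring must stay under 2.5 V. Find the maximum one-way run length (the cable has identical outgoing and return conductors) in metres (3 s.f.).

12.6 m

ρ = 0.0161 μΩ·m = 1.61×10^-8 Ω·m
A = π(3.26/2 mm)² = π(1.6300e-03 m)² = 8.347e-06 m²
L_max = V_max·A/(2·ρI) = (2.5)(8.347e-06)/(2×1.61×10^-8×51.3) = 12.6 m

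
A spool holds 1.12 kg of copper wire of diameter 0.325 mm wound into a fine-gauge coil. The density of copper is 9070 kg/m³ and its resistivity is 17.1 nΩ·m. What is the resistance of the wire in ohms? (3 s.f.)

307 Ω

ρ = 17.1 nΩ·m = 1.71×10^-8 Ω·m
A = π(d/2)² = π(1.6250e-04 m)² = 8.2958e-08 m²
L = m/(density·A) = 1.12/(9070×8.2958e-08) = 1489 m
R = ρL/A = (1.71×10^-8)(1489)/(8.2958e-08) = 307 Ω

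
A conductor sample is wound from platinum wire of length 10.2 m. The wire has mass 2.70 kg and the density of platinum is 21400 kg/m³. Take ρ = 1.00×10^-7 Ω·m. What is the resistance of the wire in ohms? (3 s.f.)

0.0825 Ω

A = m/(density·L) = 2.7/(21400×10.2) = 1.2369e-05 m²
R = ρL/A = (1.00×10^-7)(10.2)/(1.2369e-05) = 0.0825 Ω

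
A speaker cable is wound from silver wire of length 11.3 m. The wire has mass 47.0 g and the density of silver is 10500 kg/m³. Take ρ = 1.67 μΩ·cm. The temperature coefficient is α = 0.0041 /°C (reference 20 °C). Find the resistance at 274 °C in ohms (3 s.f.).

ρ = 1.67 μΩ·cm = 1.67×10^-8 Ω·m
A = m/(density·L) = 0.047/(10500×11.3) = 3.9612e-07 m²
R = ρL/A = (1.67×10^-8)(11.3)/(3.9612e-07) = 0.4764 Ω
R(274 °C) = 0.4764 × (1 + 0.0041×254) = 0.973 Ω

0.973 Ω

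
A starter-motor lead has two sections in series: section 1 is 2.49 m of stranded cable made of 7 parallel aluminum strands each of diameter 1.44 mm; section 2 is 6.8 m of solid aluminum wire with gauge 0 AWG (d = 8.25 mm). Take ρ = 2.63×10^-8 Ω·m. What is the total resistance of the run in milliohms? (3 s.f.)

9.09 mΩ

Section 1: A_strand = π(7.2000e-04)² = 1.629e-06 m²; R₁ = ρL/(N·A_s) = (2.63×10^-8)(2.49)/(7×1.629e-06) = 0.005744 Ω
Section 2: A = π(8.25/2 mm)² = π(4.1250e-03 m)² = 5.346e-05 m²
R₂ = (2.63×10^-8)(6.8)/(5.346e-05) = 0.003346 Ω
R = R₁ + R₂ = 9.09 mΩ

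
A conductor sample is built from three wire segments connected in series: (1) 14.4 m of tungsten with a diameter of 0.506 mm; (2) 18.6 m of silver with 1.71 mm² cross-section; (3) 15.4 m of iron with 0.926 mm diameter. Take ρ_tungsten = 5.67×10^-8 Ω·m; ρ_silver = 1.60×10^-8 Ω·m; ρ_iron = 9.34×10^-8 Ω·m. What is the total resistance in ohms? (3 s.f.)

6.37 Ω

Seg 1: A = π(d/2)² = π(2.5300e-04 m)² = 2.011e-07 m²
R_1 = (5.67×10^-8)(14.4)/(2.011e-07) = 4.06 Ω
Seg 2: A = 1.71 mm² = 1.710e-06 m²
R_2 = (1.60×10^-8)(18.6)/(1.710e-06) = 0.174 Ω
Seg 3: A = π(d/2)² = π(4.6300e-04 m)² = 6.735e-07 m²
R_3 = (9.34×10^-8)(15.4)/(6.735e-07) = 2.136 Ω
R_total = R_1 + R_2 + R_3 = 6.37 Ω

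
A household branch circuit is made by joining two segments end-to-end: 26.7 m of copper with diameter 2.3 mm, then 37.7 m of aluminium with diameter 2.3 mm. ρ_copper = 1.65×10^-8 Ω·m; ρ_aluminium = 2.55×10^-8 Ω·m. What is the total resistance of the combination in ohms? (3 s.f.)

Segment 1: A = π(d/2)² = π(1.1500e-03 m)² = 4.155e-06 m²
R₁ = ρL/A = (1.65×10^-8)(26.7)/(4.155e-06) = 0.106 Ω
R₂ = (2.55×10^-8)(37.7)/(4.155e-06) = 0.2314 Ω
R = R₁ + R₂ = 0.337 Ω

0.337 Ω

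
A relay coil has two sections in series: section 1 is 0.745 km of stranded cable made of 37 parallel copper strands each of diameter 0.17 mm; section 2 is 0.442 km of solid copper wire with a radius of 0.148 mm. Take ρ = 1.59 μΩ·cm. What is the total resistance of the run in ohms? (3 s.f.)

ρ = 1.59 μΩ·cm = 1.59×10^-8 Ω·m
Section 1: A_strand = π(8.5000e-05)² = 2.270e-08 m²; R₁ = ρL/(N·A_s) = (1.59×10^-8)(745)/(37×2.270e-08) = 14.1 Ω
Section 2: A = πr² = π(1.4800e-04 m)² = 6.881e-08 m²
R₂ = (1.59×10^-8)(442)/(6.881e-08) = 102.1 Ω
R = R₁ + R₂ = 116 Ω

116 Ω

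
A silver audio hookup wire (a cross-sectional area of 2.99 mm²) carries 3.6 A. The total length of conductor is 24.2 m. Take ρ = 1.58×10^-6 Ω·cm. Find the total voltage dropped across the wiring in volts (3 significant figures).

ρ = 1.58×10^-6 Ω·cm = 1.58×10^-8 Ω·m
A = 2.99 mm² = 2.990e-06 m²
R = ρL/A = (1.58×10^-8)(24.2)/(2.990e-06) = 0.1279 Ω
V = IR = 3.6 × 0.1279 = 0.460 V

0.460 V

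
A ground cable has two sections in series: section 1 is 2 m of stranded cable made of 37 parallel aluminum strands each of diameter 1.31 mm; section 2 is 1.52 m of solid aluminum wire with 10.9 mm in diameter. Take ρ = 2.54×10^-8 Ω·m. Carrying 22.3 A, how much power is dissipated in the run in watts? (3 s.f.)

0.712 W

Section 1: A_strand = π(6.5500e-04)² = 1.348e-06 m²; R₁ = ρL/(N·A_s) = (2.54×10^-8)(2)/(37×1.348e-06) = 0.001019 Ω
Section 2: A = π(d/2)² = π(5.4500e-03 m)² = 9.331e-05 m²
R₂ = (2.54×10^-8)(1.52)/(9.331e-05) = 4.137×10^-4 Ω
R = R₁ + R₂ = 0.001432 Ω
P = I²R = (22.3)² × 0.001432 = 0.712 W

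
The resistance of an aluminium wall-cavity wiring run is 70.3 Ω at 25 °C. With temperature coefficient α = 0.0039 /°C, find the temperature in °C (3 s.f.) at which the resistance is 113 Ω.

R = R₀(1 + α(T − T₀)) ⇒ T = T₀ + (R/R₀ − 1)/α
T = 25 + (113/70.3 − 1)/0.0039 = 25 + (0.6074)/0.0039 = 181 °C

181 °C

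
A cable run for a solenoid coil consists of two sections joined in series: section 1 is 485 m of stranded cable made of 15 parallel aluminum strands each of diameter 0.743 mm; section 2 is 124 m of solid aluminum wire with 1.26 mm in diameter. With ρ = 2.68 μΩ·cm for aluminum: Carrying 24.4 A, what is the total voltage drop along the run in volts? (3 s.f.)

114 V

ρ = 2.68 μΩ·cm = 2.68×10^-8 Ω·m
Section 1: A_strand = π(3.7150e-04)² = 4.336e-07 m²; R₁ = ρL/(N·A_s) = (2.68×10^-8)(485)/(15×4.336e-07) = 1.999 Ω
Section 2: A = π(d/2)² = π(6.3000e-04 m)² = 1.247e-06 m²
R₂ = (2.68×10^-8)(124)/(1.247e-06) = 2.665 Ω
R = R₁ + R₂ = 4.664 Ω
V = IR = 24.4 × 4.664 = 114 V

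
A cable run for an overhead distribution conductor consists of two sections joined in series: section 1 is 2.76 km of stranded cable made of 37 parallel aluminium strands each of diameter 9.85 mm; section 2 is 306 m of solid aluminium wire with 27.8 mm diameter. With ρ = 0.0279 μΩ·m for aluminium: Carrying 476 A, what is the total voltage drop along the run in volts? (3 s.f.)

ρ = 0.0279 μΩ·m = 2.79×10^-8 Ω·m
Section 1: A_strand = π(4.9250e-03)² = 7.620e-05 m²; R₁ = ρL/(N·A_s) = (2.79×10^-8)(2760)/(37×7.620e-05) = 0.02731 Ω
Section 2: A = π(d/2)² = π(1.3900e-02 m)² = 6.070e-04 m²
R₂ = (2.79×10^-8)(306)/(6.070e-04) = 0.01407 Ω
R = R₁ + R₂ = 0.04138 Ω
V = IR = 476 × 0.04138 = 19.7 V

19.7 V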